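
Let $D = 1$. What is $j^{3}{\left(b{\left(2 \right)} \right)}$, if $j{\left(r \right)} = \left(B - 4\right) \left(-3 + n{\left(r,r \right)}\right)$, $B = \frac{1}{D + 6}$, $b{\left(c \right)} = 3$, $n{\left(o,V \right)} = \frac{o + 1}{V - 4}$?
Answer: $19683$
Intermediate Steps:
$n{\left(o,V \right)} = \frac{1 + o}{-4 + V}$
$B = \frac{1}{7}$ ($B = \frac{1}{1 + 6} = \frac{1}{7} \approx 0.14286$)
$j{\left(r \right)} = \frac{81}{7} - \frac{27 \left(1 + r\right)}{7 \left(-4 + r\right)}$ ($j{\left(r \right)} = \left(\frac{1}{7} - 4\right) \left(-3 + \frac{1 + r}{-4 + r}\right) = - \frac{27 \left(-3 + \frac{1 + r}{-4 + r}\right)}{7} = \frac{81}{7} - \frac{27 \left(1 + r\right)}{7 \left(-4 + r\right)}$)
$j^{3}{\left(b{\left(2 \right)} \right)} = \left(\frac{27 \left(-13 + 2 \cdot 3\right)}{7 \left(-4 + 3\right)}\right)^{3} = \left(\frac{27 \left(-13 + 6\right)}{7 \left(-1\right)}\right)^{3} = \left(\frac{27}{7} \left(-1\right) \left(-7\right)\right)^{3} = 27^{3} = 19683$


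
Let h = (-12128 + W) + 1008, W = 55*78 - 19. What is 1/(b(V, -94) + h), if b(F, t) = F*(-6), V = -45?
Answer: -1/6579 ≈ -0.00015200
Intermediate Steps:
W = 4271 (W = 4290 - 19 = 4271)
b(F, t) = -6*F
h = -6849 (h = (-12128 + 4271) + 1008 = -7857 + 1008 = -6849)
1/(b(V, -94) + h) = 1/(-6*(-45) - 6849) = 1/(270 - 6849) = 1/(-6579) = -1/6579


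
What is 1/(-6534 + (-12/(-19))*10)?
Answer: -19/124026 ≈ -0.00015319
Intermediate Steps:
1/(-6534 + (-12/(-19))*10) = 1/(-6534 - 1/19*(-12)*10) = 1/(-6534 + (12/19)*10) = 1/(-6534 + 120/19) = 1/(-124026/19) = -19/124026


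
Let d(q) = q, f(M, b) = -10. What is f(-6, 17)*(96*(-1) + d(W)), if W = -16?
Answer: 1120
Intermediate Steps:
f(-6, 17)*(96*(-1) + d(W)) = -10*(96*(-1) - 16) = -10*(-96 - 16) = -10*(-112) = 1120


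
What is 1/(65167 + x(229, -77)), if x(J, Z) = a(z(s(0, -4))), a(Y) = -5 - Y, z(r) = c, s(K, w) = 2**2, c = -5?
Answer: 1/65167 ≈ 1.5345e-5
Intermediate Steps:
s(K, w) = 4
z(r) = -5
x(J, Z) = 0 (x(J, Z) = -5 - 1*(-5) = -5 + 5 = 0)
1/(65167 + x(229, -77)) = 1/(65167 + 0) = 1/65167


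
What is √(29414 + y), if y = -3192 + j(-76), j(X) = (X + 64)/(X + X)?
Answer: √37864682/38 ≈ 161.93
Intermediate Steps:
j(X) = (64 + X)/(2*X) (j(X) = (64 + X)/((2*X)) = (64 + X)*(1/(2*X)) = (64 + X)/(2*X))
y = -121293/38 (y = -3192 + (½)*(64 - 76)/(-76) = -3192 + (½)*(-1/76)*(-12) = -3192 + 3/38 = -121293/38 ≈ -3191.9)
√(29414 + y) = √(29414 - 121293/38) = √(996439/38) = √37864682/38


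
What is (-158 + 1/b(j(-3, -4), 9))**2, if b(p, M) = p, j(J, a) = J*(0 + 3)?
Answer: 2024929/81 ≈ 24999.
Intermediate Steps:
j(J, a) = 3*J (j(J, a) = J*3 = 3*J)
(-158 + 1/b(j(-3, -4), 9))**2 = (-158 + 1/(3*(-3)))**2 = (-158 + 1/(-9))**2 = (-158 - 1/9)**2 = (-1423/9)**2 = 2024929/81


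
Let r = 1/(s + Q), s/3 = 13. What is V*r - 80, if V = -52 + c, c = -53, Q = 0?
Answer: -1075/13 ≈ -82.692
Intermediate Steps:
s = 39 (s = 3*13 = 39)
r = 1/39 (r = 1/(39 + 0) = 1/39 ≈ 0.025641)
V = -105 (V = -52 - 53 = -105)
V*r - 80 = -105*1/39 - 80 = -35/13 - 80 = -1075/13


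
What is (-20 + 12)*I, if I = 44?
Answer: -352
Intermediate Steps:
(-20 + 12)*I = (-20 + 12)*44 = -8*44 = -352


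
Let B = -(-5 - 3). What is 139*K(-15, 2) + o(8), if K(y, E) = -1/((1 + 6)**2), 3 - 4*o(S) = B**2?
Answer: -3545/196 ≈ -18.087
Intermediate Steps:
B = 8 (B = -1*(-8) = 8)
o(S) = -61/4 (o(S) = 3/4 - 1/4*8**2 = 3/4 - 1/4*64 = 3/4 - 16 = -61/4)
K(y, E) = -1/49 (K(y, E) = -1/(7**2) = -1/49)
139*K(-15, 2) + o(8) = 139*(-1/49) - 61/4 = -139/49 - 61/4 = -3545/196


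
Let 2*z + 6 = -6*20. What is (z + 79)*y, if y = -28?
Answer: -448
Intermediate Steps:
z = -63 (z = -3 + (-6*20)/2 = -3 + (1/2)*(-120) = -3 - 60 = -63)
(z + 79)*y = (-63 + 79)*(-28) = 16*(-28) = -448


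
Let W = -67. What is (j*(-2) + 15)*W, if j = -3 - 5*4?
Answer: -4087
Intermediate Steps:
j = -23 (j = -3 - 20 = -23)
(j*(-2) + 15)*W = (-23*(-2) + 15)*(-67) = (46 + 15)*(-67) = 61*(-67) = -4087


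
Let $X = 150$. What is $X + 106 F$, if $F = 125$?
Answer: $13400$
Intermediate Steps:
$X + 106 F = 150 + 106 \cdot 125 = 150 + 13250 = 13400$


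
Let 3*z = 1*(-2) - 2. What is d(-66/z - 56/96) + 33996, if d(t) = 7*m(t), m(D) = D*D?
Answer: 7307407/144 ≈ 50746.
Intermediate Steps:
m(D) = D**2
z = -4/3 (z = (1*(-2) - 2)/3 = (-2 - 2)/3 = (1/3)*(-4) = -4/3 ≈ -1.3333)
d(t) = 7*t**2
d(-66/z - 56/96) + 33996 = 7*(-66/(-4/3) - 56/96)**2 + 33996 = 7*(-66*(-3/4) - 56*1/96)**2 + 33996 = 7*(99/2 - 7/12)**2 + 33996 = 7*(587/12)**2 + 33996 = 7*(344569/144) + 33996 = 2411983/144 + 33996 = 7307407/144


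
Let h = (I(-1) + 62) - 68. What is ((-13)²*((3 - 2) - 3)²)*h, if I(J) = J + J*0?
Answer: -4732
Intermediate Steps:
I(J) = J (I(J) = J + 0 = J)
h = -7 (h = (-1 + 62) - 68 = 61 - 68 = -7)
((-13)²*((3 - 2) - 3)²)*h = ((-13)²*((3 - 2) - 3)²)*(-7) = (169*(1 - 3)²)*(-7) = (169*(-2)²)*(-7) = (169*4)*(-7) = 676*(-7) = -4732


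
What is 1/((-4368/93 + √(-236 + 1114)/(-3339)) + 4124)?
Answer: 21840892323894/89046022549007633 + 3208779*√878/178092045098015266 ≈ 0.00024528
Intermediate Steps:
1/((-4368/93 + √(-236 + 1114)/(-3339)) + 4124) = 1/((-4368*1/93 + √878*(-1/3339)) + 4124) = 1/((-1456/31 - √878/3339) + 4124) = 1/(126388/31 - √878/3339)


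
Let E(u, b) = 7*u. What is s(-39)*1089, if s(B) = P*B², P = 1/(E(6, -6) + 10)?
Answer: 127413/4 ≈ 31853.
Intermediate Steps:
P = 1/52 (P = 1/(7*6 + 10) = 1/(42 + 10) = 1/52 ≈ 0.019231)
s(B) = B²/52
s(-39)*1089 = ((1/52)*(-39)²)*1089 = ((1/52)*1521)*1089 = (117/4)*1089 = 127413/4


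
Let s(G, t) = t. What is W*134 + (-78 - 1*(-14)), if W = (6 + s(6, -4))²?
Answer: 472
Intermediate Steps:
W = 4 (W = (6 - 4)² = 2² = 4)
W*134 + (-78 - 1*(-14)) = 4*134 + (-78 - 1*(-14)) = 536 + (-78 + 14) = 536 - 64 = 472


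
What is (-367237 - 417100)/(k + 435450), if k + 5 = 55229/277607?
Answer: -217737441559/120882635344 ≈ -1.8012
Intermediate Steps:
k = -1332806/277607 (k = -5 + 55229/277607 = -1332806/277607 ≈ -4.8011)
(-367237 - 417100)/(k + 435450) = (-367237 - 417100)/(-1332806/277607 + 435450) = -784337/120882635344/277607 = -784337*277607/120882635344 = -217737441559/120882635344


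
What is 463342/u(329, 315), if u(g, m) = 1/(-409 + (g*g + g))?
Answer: 50115534062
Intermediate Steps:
u(g, m) = 1/(-409 + g + g**2) (u(g, m) = 1/(-409 + (g**2 + g)) = 1/(-409 + (g + g**2)) = 1/(-409 + g + g**2))
463342/u(329, 315) = 463342/(1/(-409 + 329 + 329**2)) = 463342/(1/(-409 + 329 + 108241)) = 463342/(1/108161) = 463342*108161 = 50115534062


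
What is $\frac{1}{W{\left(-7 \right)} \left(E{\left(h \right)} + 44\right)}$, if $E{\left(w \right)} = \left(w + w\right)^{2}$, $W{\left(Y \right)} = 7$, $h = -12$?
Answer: $\frac{1}{4340} \approx 0.00023041$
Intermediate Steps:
$E{\left(w \right)} = 4 w^{2}$ ($E{\left(w \right)} = \left(2 w\right)^{2} = 4 w^{2}$)
$\frac{1}{W{\left(-7 \right)} \left(E{\left(h \right)} + 44\right)} = \frac{1}{7 \left(4 \left(-12\right)^{2} + 44\right)} = \frac{1}{7 \left(4 \cdot 144 + 44\right)} = \frac{1}{7 \left(576 + 44\right)} = \frac{1}{7 \cdot 620} = \frac{1}{4340}$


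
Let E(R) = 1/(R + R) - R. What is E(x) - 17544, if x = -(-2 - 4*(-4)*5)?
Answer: -2724697/156 ≈ -17466.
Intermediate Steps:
x = -78 (x = -(-2 + 16*5) = -(-2 + 80) = -1*78 = -78)
E(R) = 1/(2*R) - R
E(x) - 17544 = ((½)/(-78) - 1*(-78)) - 17544 = ((½)*(-1/78) + 78) - 17544 = (-1/156 + 78) - 17544 = 12167/156 - 17544 = -2724697/156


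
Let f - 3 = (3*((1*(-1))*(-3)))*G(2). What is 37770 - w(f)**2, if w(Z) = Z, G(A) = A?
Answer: 37329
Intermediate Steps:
f = 21 (f = 3 + (3*((1*(-1))*(-3)))*2 = 3 + (3*(-1*(-3)))*2 = 3 + (3*3)*2 = 3 + 9*2 = 3 + 18 = 21)
37770 - w(f)**2 = 37770 - 1*21**2 = 37770 - 1*441 = 37770 - 441 = 37329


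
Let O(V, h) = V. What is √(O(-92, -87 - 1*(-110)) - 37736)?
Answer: 14*I*√193 ≈ 194.49*I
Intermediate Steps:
√(O(-92, -87 - 1*(-110)) - 37736) = √(-92 - 37736) = √(-37828) = 14*I*√193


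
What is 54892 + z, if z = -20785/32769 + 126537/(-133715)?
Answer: 240513725829592/4381706835 ≈ 54890.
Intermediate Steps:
z = -6925757228/4381706835 (z = -20785*1/32769 + 126537*(-1/133715) = -20785/32769 - 126537/133715 = -6925757228/4381706835 ≈ -1.5806)
54892 + z = 54892 - 6925757228/4381706835 = 240513725829592/4381706835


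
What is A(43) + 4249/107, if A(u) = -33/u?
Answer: 179176/4601 ≈ 38.943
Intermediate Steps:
A(43) + 4249/107 = -33/43 + 4249/107 = 179176/4601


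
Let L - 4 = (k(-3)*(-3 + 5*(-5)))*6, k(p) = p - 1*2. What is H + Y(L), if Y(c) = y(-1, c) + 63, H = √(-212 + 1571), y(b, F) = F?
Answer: 907 + 3*√151 ≈ 943.86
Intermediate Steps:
k(p) = -2 + p (k(p) = p - 2 = -2 + p)
H = 3*√151 (H = √1359 = 3*√151 ≈ 36.865)
L = 844 (L = 4 + ((-2 - 3)*(-3 + 5*(-5)))*6 = 4 - 5*(-3 - 25)*6 = 4 - 5*(-28)*6 = 4 + 140*6 = 4 + 840 = 844)
Y(c) = 63 + c (Y(c) = c + 63 = 63 + c)
H + Y(L) = 3*√151 + (63 + 844) = 3*√151 + 907 = 907 + 3*√151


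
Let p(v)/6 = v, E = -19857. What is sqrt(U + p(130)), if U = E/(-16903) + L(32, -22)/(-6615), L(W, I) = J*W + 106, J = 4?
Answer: sqrt(2460564296898765)/1774815 ≈ 27.949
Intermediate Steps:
p(v) = 6*v
L(W, I) = 106 + 4*W (L(W, I) = 4*W + 106 = 106 + 4*W)
U = 14155417/12423705 (U = -19857/(-16903) + (106 + 4*32)/(-6615) = -19857*(-1/16903) + (106 + 128)*(-1/6615) = 19857/16903 + 234*(-1/6615) = 19857/16903 - 26/735 = 14155417/12423705 ≈ 1.1394)
sqrt(U + p(130)) = sqrt(14155417/12423705 + 6*130) = sqrt(14155417/12423705 + 780) = sqrt(9704645317/12423705) = sqrt(2460564296898765)/1774815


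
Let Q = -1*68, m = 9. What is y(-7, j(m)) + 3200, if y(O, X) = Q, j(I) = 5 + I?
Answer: 3132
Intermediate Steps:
Q = -68
y(O, X) = -68
y(-7, j(m)) + 3200 = -68 + 3200 = 3132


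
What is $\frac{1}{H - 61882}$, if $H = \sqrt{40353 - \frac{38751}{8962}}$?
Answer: $- \frac{554586484}{34318559198053} - \frac{3 \sqrt{360078059030}}{34318559198053} \approx -1.6212 \cdot 10^{-5}$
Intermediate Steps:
$H = \frac{3 \sqrt{360078059030}}{8962}$ ($H = \sqrt{40353 - \frac{38751}{8962}} = \sqrt{\frac{361604835}{8962}} = \frac{3 \sqrt{360078059030}}{8962} \approx 200.87$)
$\frac{1}{H - 61882} = \frac{1}{\frac{3 \sqrt{360078059030}}{8962} - 61882} = \frac{1}{-61882 + \frac{3 \sqrt{360078059030}}{8962}}$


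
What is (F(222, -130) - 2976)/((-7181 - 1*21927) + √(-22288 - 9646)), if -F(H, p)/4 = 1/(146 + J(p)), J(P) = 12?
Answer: 3421732724/33468650121 + 117553*I*√31934/33468650121 ≈ 0.10224 + 0.00062766*I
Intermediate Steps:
F(H, p) = -2/79 (F(H, p) = -4/(146 + 12) = -4/158 = -4*1/158 = -2/79)
(F(222, -130) - 2976)/((-7181 - 1*21927) + √(-22288 - 9646)) = (-2/79 - 2976)/((-7181 - 1*21927) + √(-22288 - 9646)) = -235106/(79*((-7181 - 21927) + √(-31934))) = -235106/(79*(-29108 + I*√31934))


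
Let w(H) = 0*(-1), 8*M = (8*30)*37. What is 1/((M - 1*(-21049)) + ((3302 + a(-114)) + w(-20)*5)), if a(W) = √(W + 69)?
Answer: 2829/72029174 - I*√5/216087522 ≈ 3.9276e-5 - 1.0348e-8*I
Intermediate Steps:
a(W) = √(69 + W)
M = 1110 (M = ((8*30)*37)/8 = (240*37)/8 = (⅛)*8880 = 1110)
w(H) = 0
1/((M - 1*(-21049)) + ((3302 + a(-114)) + w(-20)*5)) = 1/((1110 - 1*(-21049)) + ((3302 + √(69 - 114)) + 0*5)) = 1/((1110 + 21049) + ((3302 + √(-45)) + 0)) = 1/(22159 + ((3302 + 3*I*√5) + 0)) = 1/(22159 + (3302 + 3*I*√5)) = 1/(25461 + 3*I*√5)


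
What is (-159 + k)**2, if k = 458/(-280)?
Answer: 505755121/19600 ≈ 25804.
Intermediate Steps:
k = -229/140 (k = 458*(-1/280) = -229/140 ≈ -1.6357)
(-159 + k)**2 = (-159 - 229/140)**2 = (-22489/140)**2 = 505755121/19600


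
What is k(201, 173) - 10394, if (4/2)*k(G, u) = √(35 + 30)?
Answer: -10394 + √65/2 ≈ -10390.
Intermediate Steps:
k(G, u) = √65/2 (k(G, u) = √(35 + 30)/2 = √65/2)
k(201, 173) - 10394 = √65/2 - 10394 = -10394 + √65/2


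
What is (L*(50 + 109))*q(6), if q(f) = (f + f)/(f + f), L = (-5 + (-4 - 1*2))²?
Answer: 19239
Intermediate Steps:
L = 121 (L = (-5 + (-4 - 2))² = (-5 - 6)² = (-11)² = 121)
q(f) = 1 (q(f) = (2*f)/((2*f)) = (2*f)*(1/(2*f)) = 1)
(L*(50 + 109))*q(6) = (121*(50 + 109))*1 = (121*159)*1 = 19239*1 = 19239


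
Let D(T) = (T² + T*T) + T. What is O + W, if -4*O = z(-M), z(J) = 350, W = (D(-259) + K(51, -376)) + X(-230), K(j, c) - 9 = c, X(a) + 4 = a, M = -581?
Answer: 266429/2 ≈ 1.3321e+5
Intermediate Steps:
X(a) = -4 + a
K(j, c) = 9 + c
D(T) = T + 2*T² (D(T) = (T² + T²) + T = 2*T² + T = T + 2*T²)
W = 133302 (W = (-259*(1 + 2*(-259)) + (9 - 376)) + (-4 - 230) = (-259*(1 - 518) - 367) - 234 = (-259*(-517) - 367) - 234 = (133903 - 367) - 234 = 133536 - 234 = 133302)
O = -175/2 (O = -¼*350 = -175/2 ≈ -87.500)
O + W = -175/2 + 133302 = 266429/2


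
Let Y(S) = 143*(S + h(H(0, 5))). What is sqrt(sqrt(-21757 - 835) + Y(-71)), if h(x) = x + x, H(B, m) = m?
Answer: sqrt(-8723 + 8*I*sqrt(353)) ≈ 0.8046 + 93.401*I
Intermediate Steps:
h(x) = 2*x
Y(S) = 1430 + 143*S (Y(S) = 143*(S + 2*5) = 143*(S + 10) = 143*(10 + S) = 1430 + 143*S)
sqrt(sqrt(-21757 - 835) + Y(-71)) = sqrt(sqrt(-21757 - 835) + (1430 + 143*(-71))) = sqrt(sqrt(-22592) + (1430 - 10153)) = sqrt(8*I*sqrt(353) - 8723) = sqrt(-8723 + 8*I*sqrt(353))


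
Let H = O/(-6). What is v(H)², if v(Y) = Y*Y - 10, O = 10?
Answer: 4225/81 ≈ 52.161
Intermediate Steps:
H = -5/3 (H = 10/(-6) = 10*(-⅙) = -5/3 ≈ -1.6667)
v(Y) = -10 + Y² (v(Y) = Y² - 10 = -10 + Y²)
v(H)² = (-10 + (-5/3)²)² = (-10 + 25/9)² = (-65/9)² = 4225/81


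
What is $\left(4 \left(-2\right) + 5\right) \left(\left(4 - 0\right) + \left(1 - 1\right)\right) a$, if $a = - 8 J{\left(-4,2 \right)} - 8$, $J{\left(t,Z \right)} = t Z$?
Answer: $-672$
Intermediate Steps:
$J{\left(t,Z \right)} = Z t$
$a = 56$ ($a = - 8 \cdot 2 \left(-4\right) - 8 = \left(-8\right) \left(-8\right) - 8 = 64 - 8 = 56$)
$\left(4 \left(-2\right) + 5\right) \left(\left(4 - 0\right) + \left(1 - 1\right)\right) a = \left(4 \left(-2\right) + 5\right) \left(\left(4 - 0\right) + \left(1 - 1\right)\right) 56 = \left(-8 + 5\right) \left(\left(4 + 0\right) + 0\right) 56 = - 3 \left(4 + 0\right) 56 = \left(-3\right) 4 \cdot 56 = \left(-12\right) 56 = -672$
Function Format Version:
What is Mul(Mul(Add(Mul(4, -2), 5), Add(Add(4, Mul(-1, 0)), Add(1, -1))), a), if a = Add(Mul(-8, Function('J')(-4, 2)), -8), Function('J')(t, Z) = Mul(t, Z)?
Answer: -672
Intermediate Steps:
Function('J')(t, Z) = Mul(Z, t)
a = 56 (a = Add(Mul(-8, Mul(2, -4)), -8) = Add(Mul(-8, -8), -8) = Add(64, -8) = 56)
Mul(Mul(Add(Mul(4, -2), 5), Add(Add(4, Mul(-1, 0)), Add(1, -1))), a) = Mul(Mul(Add(Mul(4, -2), 5), Add(Add(4, Mul(-1, 0)), Add(1, -1))), 56) = Mul(Mul(Add(-8, 5), Add(Add(4, 0), 0)), 56) = Mul(Mul(-3, Add(4, 0)), 56) = Mul(Mul(-3, 4), 56) = Mul(-12, 56) = -672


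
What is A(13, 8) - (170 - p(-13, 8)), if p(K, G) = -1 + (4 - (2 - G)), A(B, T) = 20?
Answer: -141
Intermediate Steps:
p(K, G) = 1 + G (p(K, G) = -1 + (4 + (-2 + G)) = -1 + (2 + G) = 1 + G)
A(13, 8) - (170 - p(-13, 8)) = 20 - (170 - (1 + 8)) = 20 - (170 - 1*9) = 20 - (170 - 9) = 20 - 1*161 = 20 - 161 = -141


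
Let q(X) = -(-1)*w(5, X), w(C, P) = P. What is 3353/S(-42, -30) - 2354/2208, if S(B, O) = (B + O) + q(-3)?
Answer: -1263329/27600 ≈ -45.773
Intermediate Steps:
q(X) = X (q(X) = -(-1)*X = X)
S(B, O) = -3 + B + O (S(B, O) = (B + O) - 3 = -3 + B + O)
3353/S(-42, -30) - 2354/2208 = 3353/(-3 - 42 - 30) - 2354/2208 = 3353/(-75) - 2354*1/2208 = 3353*(-1/75) - 1177/1104 = -3353/75 - 1177/1104 = -1263329/27600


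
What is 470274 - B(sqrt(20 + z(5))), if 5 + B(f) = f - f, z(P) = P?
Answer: 470279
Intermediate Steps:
B(f) = -5 (B(f) = -5 + (f - f) = -5 + 0 = -5)
470274 - B(sqrt(20 + z(5))) = 470274 - 1*(-5) = 470274 + 5 = 470279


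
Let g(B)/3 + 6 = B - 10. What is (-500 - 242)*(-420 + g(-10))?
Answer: 369516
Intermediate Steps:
g(B) = -48 + 3*B (g(B) = -18 + 3*(B - 10) = -18 + 3*(-10 + B) = -18 + (-30 + 3*B) = -48 + 3*B)
(-500 - 242)*(-420 + g(-10)) = (-500 - 242)*(-420 + (-48 + 3*(-10))) = -742*(-420 + (-48 - 30)) = -742*(-420 - 78) = -742*(-498) = 369516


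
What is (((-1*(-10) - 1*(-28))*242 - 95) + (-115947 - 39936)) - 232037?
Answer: -378819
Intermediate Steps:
(((-1*(-10) - 1*(-28))*242 - 95) + (-115947 - 39936)) - 232037 = (((10 + 28)*242 - 95) - 155883) - 232037 = ((38*242 - 95) - 155883) - 232037 = ((9196 - 95) - 155883) - 232037 = (9101 - 155883) - 232037 = -146782 - 232037 = -378819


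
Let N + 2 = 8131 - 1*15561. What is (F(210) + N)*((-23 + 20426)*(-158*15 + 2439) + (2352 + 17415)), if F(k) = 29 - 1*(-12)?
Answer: -10551199434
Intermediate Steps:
N = -7432 (N = -2 + (8131 - 1*15561) = -2 + (8131 - 15561) = -2 - 7430 = -7432)
F(k) = 41 (F(k) = 29 + 12 = 41)
(F(210) + N)*((-23 + 20426)*(-158*15 + 2439) + (2352 + 17415)) = (41 - 7432)*((-23 + 20426)*(-158*15 + 2439) + (2352 + 17415)) = -7391*(20403*(-2370 + 2439) + 19767) = -7391*(20403*69 + 19767) = -7391*(1407807 + 19767) = -7391*1427574 = -10551199434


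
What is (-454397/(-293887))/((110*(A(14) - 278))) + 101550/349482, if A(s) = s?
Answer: 144419581011941/497107768024560 ≈ 0.29052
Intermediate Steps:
(-454397/(-293887))/((110*(A(14) - 278))) + 101550/349482 = (-454397/(-293887))/((110*(14 - 278))) + 101550/349482 = (-454397*(-1/293887))/((110*(-264))) + 101550*(1/349482) = (454397/293887)/(-29040) + 16925/58247 = (454397/293887)*(-1/29040) + 16925/58247 = -454397/8534478480 + 16925/58247 = 144419581011941/497107768024560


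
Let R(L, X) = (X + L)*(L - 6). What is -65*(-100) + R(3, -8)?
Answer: 6515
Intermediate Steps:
R(L, X) = (-6 + L)*(L + X) (R(L, X) = (L + X)*(-6 + L) = (-6 + L)*(L + X))
-65*(-100) + R(3, -8) = -65*(-100) + (3**2 - 6*3 - 6*(-8) + 3*(-8)) = 6500 + (9 - 18 + 48 - 24) = 6500 + 15 = 6515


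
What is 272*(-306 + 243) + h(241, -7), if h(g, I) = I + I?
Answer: -17150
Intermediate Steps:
h(g, I) = 2*I
272*(-306 + 243) + h(241, -7) = 272*(-306 + 243) + 2*(-7) = 272*(-63) - 14 = -17136 - 14 = -17150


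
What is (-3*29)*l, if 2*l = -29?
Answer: 2523/2 ≈ 1261.5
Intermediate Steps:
l = -29/2 (l = (½)*(-29) = -29/2 ≈ -14.500)
(-3*29)*l = -3*29*(-29/2) = -87*(-29/2) = 2523/2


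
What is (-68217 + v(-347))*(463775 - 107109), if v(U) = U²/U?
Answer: -24454447624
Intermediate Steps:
v(U) = U
(-68217 + v(-347))*(463775 - 107109) = (-68217 - 347)*(463775 - 107109) = -68564*356666 = -24454447624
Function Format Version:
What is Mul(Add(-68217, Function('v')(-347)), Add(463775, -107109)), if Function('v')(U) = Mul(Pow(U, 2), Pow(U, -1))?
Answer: -24454447624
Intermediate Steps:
Function('v')(U) = U
Mul(Add(-68217, Function('v')(-347)), Add(463775, -107109)) = Mul(Add(-68217, -347), Add(463775, -107109)) = Mul(-68564, 356666) = -24454447624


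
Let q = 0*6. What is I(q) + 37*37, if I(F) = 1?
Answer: 1370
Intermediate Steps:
q = 0
I(q) + 37*37 = 1 + 37*37 = 1 + 1369 = 1370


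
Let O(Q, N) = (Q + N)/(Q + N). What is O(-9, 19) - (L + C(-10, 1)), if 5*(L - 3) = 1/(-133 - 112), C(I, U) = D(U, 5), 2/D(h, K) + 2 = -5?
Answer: -2099/1225 ≈ -1.7135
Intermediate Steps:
O(Q, N) = 1 (O(Q, N) = (N + Q)/(N + Q) = 1)
D(h, K) = -2/7 (D(h, K) = 2/(-2 - 5) = 2/(-7) = 2*(-⅐) = -2/7)
C(I, U) = -2/7
L = 3674/1225 (L = 3 + 1/(5*(-133 - 112)) = 3 + (⅕)/(-245) = 3 + (⅕)*(-1/245) = 3 - 1/1225 = 3674/1225 ≈ 2.9992)
O(-9, 19) - (L + C(-10, 1)) = 1 - (3674/1225 - 2/7) = 1 - 1*3324/1225 = 1 - 3324/1225 = -2099/1225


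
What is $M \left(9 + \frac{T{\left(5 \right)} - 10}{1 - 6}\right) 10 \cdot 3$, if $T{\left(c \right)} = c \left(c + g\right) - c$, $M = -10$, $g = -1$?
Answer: $-2400$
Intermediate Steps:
$T{\left(c \right)} = - c + c \left(-1 + c\right)$ ($T{\left(c \right)} = c \left(c - 1\right) - c = c \left(-1 + c\right) - c = - c + c \left(-1 + c\right)$)
$M \left(9 + \frac{T{\left(5 \right)} - 10}{1 - 6}\right) 10 \cdot 3 = - 10 \left(9 + \frac{5 \left(-2 + 5\right) - 10}{1 - 6}\right) 10 \cdot 3 = - 10 \left(9 + \frac{5 \cdot 3 - 10}{-5}\right) 30 = - 10 \left(9 + \left(15 - 10\right) \left(- \frac{1}{5}\right)\right) 30 = - 10 \left(9 + 5 \left(- \frac{1}{5}\right)\right) 30 = - 10 \left(9 - 1\right) 30 = \left(-10\right) 8 \cdot 30 = \left(-80\right) 30 = -2400$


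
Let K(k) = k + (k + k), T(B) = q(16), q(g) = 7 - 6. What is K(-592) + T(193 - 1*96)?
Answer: -1775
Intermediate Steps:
q(g) = 1
T(B) = 1
K(k) = 3*k (K(k) = k + 2*k = 3*k)
K(-592) + T(193 - 1*96) = 3*(-592) + 1 = -1776 + 1 = -1775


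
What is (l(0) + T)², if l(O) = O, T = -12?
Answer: 144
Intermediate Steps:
(l(0) + T)² = (0 - 12)² = (-12)² = 144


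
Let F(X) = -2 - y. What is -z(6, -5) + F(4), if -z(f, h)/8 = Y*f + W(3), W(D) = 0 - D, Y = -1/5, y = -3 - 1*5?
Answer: -138/5 ≈ -27.600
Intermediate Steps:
y = -8 (y = -3 - 5 = -8)
Y = -⅕ (Y = -1*⅕ = -⅕ ≈ -0.20000)
W(D) = -D
z(f, h) = 24 + 8*f/5 (z(f, h) = -8*(-f/5 - 1*3) = -8*(-f/5 - 3) = -8*(-3 - f/5) = 24 + 8*f/5)
F(X) = 6 (F(X) = -2 - 1*(-8) = -2 + 8 = 6)
-z(6, -5) + F(4) = -(24 + (8/5)*6) + 6 = -(24 + 48/5) + 6 = -1*168/5 + 6 = -168/5 + 6 = -138/5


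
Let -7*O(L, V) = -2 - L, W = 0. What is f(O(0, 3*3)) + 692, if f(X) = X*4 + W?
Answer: 4852/7 ≈ 693.14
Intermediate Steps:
O(L, V) = 2/7 + L/7 (O(L, V) = -(-2 - L)/7 = 2/7 + L/7)
f(X) = 4*X (f(X) = X*4 + 0 = 4*X + 0 = 4*X)
f(O(0, 3*3)) + 692 = 4*(2/7 + (⅐)*0) + 692 = 4*(2/7 + 0) + 692 = 4*(2/7) + 692 = 8/7 + 692 = 4852/7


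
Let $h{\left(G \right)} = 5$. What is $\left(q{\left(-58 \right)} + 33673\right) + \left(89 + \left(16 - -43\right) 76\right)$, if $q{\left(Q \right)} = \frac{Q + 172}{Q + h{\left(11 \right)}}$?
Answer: $\frac{2026924}{53} \approx 38244.0$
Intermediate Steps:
$q{\left(Q \right)} = \frac{172 + Q}{5 + Q}$ ($q{\left(Q \right)} = \frac{Q + 172}{Q + 5} = \frac{172 + Q}{5 + Q}$)
$\left(q{\left(-58 \right)} + 33673\right) + \left(89 + \left(16 - -43\right) 76\right) = \left(\frac{172 - 58}{5 - 58} + 33673\right) + \left(89 + \left(16 - -43\right) 76\right) = \left(\frac{1}{-53} \cdot 114 + 33673\right) + \left(89 + \left(16 + 43\right) 76\right) = \left(\left(- \frac{1}{53}\right) 114 + 33673\right) + \left(89 + 59 \cdot 76\right) = \left(- \frac{114}{53} + 33673\right) + \left(89 + 4484\right) = \frac{1784555}{53} + 4573 = \frac{2026924}{53}$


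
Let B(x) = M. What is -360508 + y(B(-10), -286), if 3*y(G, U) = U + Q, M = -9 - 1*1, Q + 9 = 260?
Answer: -1081559/3 ≈ -3.6052e+5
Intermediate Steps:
Q = 251 (Q = -9 + 260 = 251)
M = -10 (M = -9 - 1 = -10)
B(x) = -10
y(G, U) = 251/3 + U/3 (y(G, U) = (U + 251)/3 = (251 + U)/3 = 251/3 + U/3)
-360508 + y(B(-10), -286) = -360508 + (251/3 + (1/3)*(-286)) = -360508 + (251/3 - 286/3) = -360508 - 35/3 = -1081559/3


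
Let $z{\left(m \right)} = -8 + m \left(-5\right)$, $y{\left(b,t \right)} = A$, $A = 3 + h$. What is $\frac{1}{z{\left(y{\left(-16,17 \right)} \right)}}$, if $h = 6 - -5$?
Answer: $- \frac{1}{78} \approx -0.012821$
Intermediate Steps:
$h = 11$ ($h = 6 + 5 = 11$)
$A = 14$ ($A = 3 + 11 = 14$)
$y{\left(b,t \right)} = 14$
$z{\left(m \right)} = -8 - 5 m$
$\frac{1}{z{\left(y{\left(-16,17 \right)} \right)}} = \frac{1}{-8 - 70} = \frac{1}{-78} = - \frac{1}{78}$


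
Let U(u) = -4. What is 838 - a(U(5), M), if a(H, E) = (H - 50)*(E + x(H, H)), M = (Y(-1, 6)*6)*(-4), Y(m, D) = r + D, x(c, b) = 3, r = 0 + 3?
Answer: -10664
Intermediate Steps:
r = 3
Y(m, D) = 3 + D
M = -216 (M = ((3 + 6)*6)*(-4) = (9*6)*(-4) = 54*(-4) = -216)
a(H, E) = (-50 + H)*(3 + E) (a(H, E) = (H - 50)*(E + 3) = (-50 + H)*(3 + E))
838 - a(U(5), M) = 838 - (-150 - 50*(-216) + 3*(-4) - 216*(-4)) = 838 - (-150 + 10800 - 12 + 864) = 838 - 1*11502 = 838 - 11502 = -10664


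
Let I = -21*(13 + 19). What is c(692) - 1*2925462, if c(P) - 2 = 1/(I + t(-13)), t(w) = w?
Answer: -2003940101/685 ≈ -2.9255e+6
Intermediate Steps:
I = -672 (I = -21*32 = -672)
c(P) = 1369/685 (c(P) = 2 + 1/(-672 - 13) = 2 + 1/(-685) = 2 - 1/685 = 1369/685)
c(692) - 1*2925462 = 1369/685 - 1*2925462 = 1369/685 - 2925462 = -2003940101/685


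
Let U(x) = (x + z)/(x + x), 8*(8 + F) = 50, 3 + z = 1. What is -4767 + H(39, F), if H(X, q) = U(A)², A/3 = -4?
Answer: -686399/144 ≈ -4766.7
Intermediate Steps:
z = -2 (z = -3 + 1 = -2)
F = -7/4 (F = -8 + (⅛)*50 = -8 + 25/4 = -7/4 ≈ -1.7500)
A = -12 (A = 3*(-4) = -12)
U(x) = (-2 + x)/(2*x) (U(x) = (x - 2)/(x + x) = (-2 + x)/((2*x)) = (-2 + x)*(1/(2*x)) = (-2 + x)/(2*x))
H(X, q) = 49/144 (H(X, q) = ((½)*(-2 - 12)/(-12))² = ((½)*(-1/12)*(-14))² = (7/12)² = 49/144)
-4767 + H(39, F) = -4767 + 49/144 = -686399/144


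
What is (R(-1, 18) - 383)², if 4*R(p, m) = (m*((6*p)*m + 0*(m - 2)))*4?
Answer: 5414929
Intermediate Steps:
R(p, m) = 6*p*m² (R(p, m) = ((m*((6*p)*m + 0*(m - 2)))*4)/4 = ((m*(6*m*p + 0*(-2 + m)))*4)/4 = ((m*(6*m*p + 0))*4)/4 = ((m*(6*m*p))*4)/4 = ((6*p*m²)*4)/4 = (24*p*m²)/4 = 6*p*m²)
(R(-1, 18) - 383)² = (6*(-1)*18² - 383)² = (6*(-1)*324 - 383)² = (-1944 - 383)² = (-2327)² = 5414929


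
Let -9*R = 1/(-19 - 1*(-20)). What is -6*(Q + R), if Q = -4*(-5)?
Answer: -358/3 ≈ -119.33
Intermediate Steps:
R = -⅑ (R = -1/(9*(-19 - 1*(-20))) = -1/(9*(-19 + 20)) = -⅑/1 = -⅑*1 = -⅑ ≈ -0.11111)
Q = 20
-6*(Q + R) = -6*(20 - ⅑) = -6*179/9 = -358/3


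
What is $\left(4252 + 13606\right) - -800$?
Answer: $18658$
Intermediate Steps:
$\left(4252 + 13606\right) - -800 = 17858 + 800 = 18658$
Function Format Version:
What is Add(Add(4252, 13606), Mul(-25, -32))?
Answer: 18658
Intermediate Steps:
Add(Add(4252, 13606), Mul(-25, -32)) = Add(17858, 800) = 18658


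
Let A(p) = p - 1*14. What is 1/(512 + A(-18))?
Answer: 1/480 ≈ 0.0020833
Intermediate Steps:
A(p) = -14 + p (A(p) = p - 14 = -14 + p)
1/(512 + A(-18)) = 1/(512 + (-14 - 18)) = 1/(512 - 32) = 1/480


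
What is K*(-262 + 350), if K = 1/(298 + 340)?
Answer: 4/29 ≈ 0.13793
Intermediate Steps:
K = 1/638 ≈ 0.0015674
K*(-262 + 350) = (-262 + 350)/638 = (1/638)*88 = 4/29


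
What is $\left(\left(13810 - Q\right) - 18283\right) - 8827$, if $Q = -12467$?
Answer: $-833$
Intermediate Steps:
$\left(\left(13810 - Q\right) - 18283\right) - 8827 = \left(\left(13810 - -12467\right) - 18283\right) - 8827 = \left(\left(13810 + 12467\right) - 18283\right) - 8827 = \left(26277 - 18283\right) - 8827 = 7994 - 8827 = -833$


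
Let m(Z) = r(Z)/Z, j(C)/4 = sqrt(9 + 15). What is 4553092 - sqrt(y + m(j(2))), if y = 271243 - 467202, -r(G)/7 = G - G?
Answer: 4553092 - I*sqrt(195959) ≈ 4.5531e+6 - 442.67*I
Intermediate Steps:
j(C) = 8*sqrt(6) (j(C) = 4*sqrt(9 + 15) = 4*sqrt(24) = 4*(2*sqrt(6)) = 8*sqrt(6))
r(G) = 0 (r(G) = -7*(G - G) = -7*0 = 0)
m(Z) = 0 (m(Z) = 0/Z = 0)
y = -195959
4553092 - sqrt(y + m(j(2))) = 4553092 - sqrt(-195959 + 0) = 4553092 - sqrt(-195959) = 4553092 - I*sqrt(195959)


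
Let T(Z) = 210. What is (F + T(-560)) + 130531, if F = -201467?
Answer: -70726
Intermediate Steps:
(F + T(-560)) + 130531 = (-201467 + 210) + 130531 = -201257 + 130531 = -70726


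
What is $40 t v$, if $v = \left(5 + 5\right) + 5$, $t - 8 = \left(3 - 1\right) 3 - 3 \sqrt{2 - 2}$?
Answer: $8400$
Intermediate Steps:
$t = 14$ ($t = 8 + \left(\left(3 - 1\right) 3 - 3 \sqrt{2 - 2}\right) = 8 + \left(2 \cdot 3 - 3 \sqrt{0}\right) = 8 + \left(6 - 0\right) = 8 + \left(6 + 0\right) = 8 + 6 = 14$)
$v = 15$ ($v = 10 + 5 = 15$)
$40 t v = 40 \cdot 14 \cdot 15 = 560 \cdot 15 = 8400$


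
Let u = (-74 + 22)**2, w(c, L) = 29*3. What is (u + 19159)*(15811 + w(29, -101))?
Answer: 347577974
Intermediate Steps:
w(c, L) = 87
u = 2704 (u = (-52)**2 = 2704)
(u + 19159)*(15811 + w(29, -101)) = (2704 + 19159)*(15811 + 87) = 21863*15898 = 347577974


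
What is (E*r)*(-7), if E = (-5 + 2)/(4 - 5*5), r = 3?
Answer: -3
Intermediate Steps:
E = ⅐ (E = -3/(4 - 25) = -3/(-21) = -3*(-1/21) = ⅐ ≈ 0.14286)
(E*r)*(-7) = ((⅐)*3)*(-7) = (3/7)*(-7) = -3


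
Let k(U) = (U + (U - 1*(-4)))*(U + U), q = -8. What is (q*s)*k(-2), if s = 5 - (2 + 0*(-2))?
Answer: 0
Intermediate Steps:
k(U) = 2*U*(4 + 2*U) (k(U) = (U + (U + 4))*(2*U) = (U + (4 + U))*(2*U) = (4 + 2*U)*(2*U) = 2*U*(4 + 2*U))
s = 3 (s = 5 - (2 + 0) = 5 - 1*2 = 5 - 2 = 3)
(q*s)*k(-2) = (-8*3)*(4*(-2)*(2 - 2)) = -96*(-2)*0 = -24*0 = 0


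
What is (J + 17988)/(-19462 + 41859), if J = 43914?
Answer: 61902/22397 ≈ 2.7639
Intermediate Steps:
(J + 17988)/(-19462 + 41859) = (43914 + 17988)/(-19462 + 41859) = 61902/22397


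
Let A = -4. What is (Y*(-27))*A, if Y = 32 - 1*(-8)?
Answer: 4320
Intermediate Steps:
Y = 40 (Y = 32 + 8 = 40)
(Y*(-27))*A = (40*(-27))*(-4) = -1080*(-4) = 4320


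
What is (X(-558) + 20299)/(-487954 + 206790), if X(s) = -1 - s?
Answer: -5214/70291 ≈ -0.074177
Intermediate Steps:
(X(-558) + 20299)/(-487954 + 206790) = ((-1 - 1*(-558)) + 20299)/(-487954 + 206790) = ((-1 + 558) + 20299)/(-281164) = (557 + 20299)*(-1/281164) = 20856*(-1/281164) = -5214/70291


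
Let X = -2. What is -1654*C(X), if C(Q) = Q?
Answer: 3308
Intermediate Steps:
-1654*C(X) = -1654*(-2) = 3308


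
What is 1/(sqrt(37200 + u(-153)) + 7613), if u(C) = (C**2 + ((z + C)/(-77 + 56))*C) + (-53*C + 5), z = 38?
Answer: 53291/405229187 - 2*sqrt(831593)/405229187 ≈ 0.00012701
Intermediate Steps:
u(C) = 5 + C**2 - 53*C + C*(-38/21 - C/21) (u(C) = (C**2 + ((38 + C)/(-77 + 56))*C) + (-53*C + 5) = (C**2 + ((38 + C)/(-21))*C) + (5 - 53*C) = (C**2 + ((38 + C)*(-1/21))*C) + (5 - 53*C) = (C**2 + (-38/21 - C/21)*C) + (5 - 53*C) = (C**2 + C*(-38/21 - C/21)) + (5 - 53*C) = 5 + C**2 - 53*C + C*(-38/21 - C/21))
1/(sqrt(37200 + u(-153)) + 7613) = 1/(sqrt(37200 + (5 - 1151/21*(-153) + (20/21)*(-153)**2)) + 7613) = 1/(sqrt(37200 + (5 + 58701/7 + (20/21)*23409)) + 7613) = 1/(sqrt(37200 + (5 + 58701/7 + 156060/7)) + 7613) = 1/(sqrt(37200 + 214796/7) + 7613) = 1/(sqrt(475196/7) + 7613) = 1/(2*sqrt(831593)/7 + 7613) = 1/(7613 + 2*sqrt(831593)/7)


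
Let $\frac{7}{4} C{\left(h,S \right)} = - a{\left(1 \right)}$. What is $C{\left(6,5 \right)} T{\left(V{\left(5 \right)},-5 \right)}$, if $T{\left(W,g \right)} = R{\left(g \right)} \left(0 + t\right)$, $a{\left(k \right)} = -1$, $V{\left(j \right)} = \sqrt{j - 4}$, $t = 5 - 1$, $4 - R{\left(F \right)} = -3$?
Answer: $16$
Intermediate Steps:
$R{\left(F \right)} = 7$ ($R{\left(F \right)} = 4 - -3 = 4 + 3 = 7$)
$t = 4$
$V{\left(j \right)} = \sqrt{-4 + j}$
$C{\left(h,S \right)} = \frac{4}{7}$ ($C{\left(h,S \right)} = \frac{4 \left(\left(-1\right) \left(-1\right)\right)}{7} = \frac{4}{7} \cdot 1 = \frac{4}{7}$)
$T{\left(W,g \right)} = 28$ ($T{\left(W,g \right)} = 7 \left(0 + 4\right) = 7 \cdot 4 = 28$)
$C{\left(6,5 \right)} T{\left(V{\left(5 \right)},-5 \right)} = \frac{4}{7} \cdot 28 = 16$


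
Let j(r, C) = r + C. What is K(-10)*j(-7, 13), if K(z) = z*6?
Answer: -360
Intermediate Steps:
K(z) = 6*z
j(r, C) = C + r
K(-10)*j(-7, 13) = (6*(-10))*(13 - 7) = -60*6 = -360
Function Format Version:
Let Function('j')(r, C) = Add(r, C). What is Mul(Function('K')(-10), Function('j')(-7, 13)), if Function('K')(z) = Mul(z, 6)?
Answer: -360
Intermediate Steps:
Function('K')(z) = Mul(6, z)
Function('j')(r, C) = Add(C, r)
Mul(Function('K')(-10), Function('j')(-7, 13)) = Mul(Mul(6, -10), Add(13, -7)) = Mul(-60, 6) = -360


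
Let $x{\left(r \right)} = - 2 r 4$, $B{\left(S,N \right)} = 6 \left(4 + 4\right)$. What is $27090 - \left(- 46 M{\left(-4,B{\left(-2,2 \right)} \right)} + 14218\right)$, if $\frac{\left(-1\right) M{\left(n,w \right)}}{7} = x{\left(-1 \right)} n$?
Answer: $23176$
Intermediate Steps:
$B{\left(S,N \right)} = 48$ ($B{\left(S,N \right)} = 6 \cdot 8 = 48$)
$x{\left(r \right)} = - 8 r$
$M{\left(n,w \right)} = - 56 n$ ($M{\left(n,w \right)} = - 7 \left(-8\right) \left(-1\right) n = - 7 \cdot 8 n = - 56 n$)
$27090 - \left(- 46 M{\left(-4,B{\left(-2,2 \right)} \right)} + 14218\right) = 27090 - \left(- 46 \left(\left(-56\right) \left(-4\right)\right) + 14218\right) = 27090 - \left(\left(-46\right) 224 + 14218\right) = 27090 - \left(-10304 + 14218\right) = 27090 - 3914 = 23176$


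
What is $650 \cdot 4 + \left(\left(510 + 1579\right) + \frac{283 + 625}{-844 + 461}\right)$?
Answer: $\frac{1794979}{383} \approx 4686.6$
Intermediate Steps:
$650 \cdot 4 + \left(\left(510 + 1579\right) + \frac{283 + 625}{-844 + 461}\right) = 2600 + \left(2089 + \frac{908}{-383}\right) = 2600 + \left(2089 + 908 \left(- \frac{1}{383}\right)\right) = 2600 + \left(2089 - \frac{908}{383}\right) = 2600 + \frac{799179}{383} = \frac{1794979}{383}$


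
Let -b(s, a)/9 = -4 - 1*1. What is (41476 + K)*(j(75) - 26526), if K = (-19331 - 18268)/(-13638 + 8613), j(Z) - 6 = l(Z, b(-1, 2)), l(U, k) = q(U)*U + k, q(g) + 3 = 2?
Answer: -73792892646/67 ≈ -1.1014e+9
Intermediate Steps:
b(s, a) = 45 (b(s, a) = -9*(-4 - 1*1) = -9*(-4 - 1) = -9*(-5) = 45)
q(g) = -1 (q(g) = -3 + 2 = -1)
l(U, k) = k - U (l(U, k) = -U + k = k - U)
j(Z) = 51 - Z (j(Z) = 6 + (45 - Z) = 51 - Z)
K = 12533/1675 (K = -37599/(-5025) = -37599*(-1/5025) = 12533/1675 ≈ 7.4824)
(41476 + K)*(j(75) - 26526) = (41476 + 12533/1675)*((51 - 1*75) - 26526) = 69484833*((51 - 75) - 26526)/1675 = 69484833*(-24 - 26526)/1675 = (69484833/1675)*(-26550) = -73792892646/67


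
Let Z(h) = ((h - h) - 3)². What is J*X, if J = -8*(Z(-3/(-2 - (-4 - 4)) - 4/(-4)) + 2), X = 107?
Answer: -9416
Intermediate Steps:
Z(h) = 9 (Z(h) = (0 - 3)² = (-3)² = 9)
J = -88 (J = -8*(9 + 2) = -8*11 = -88)
J*X = -88*107 = -9416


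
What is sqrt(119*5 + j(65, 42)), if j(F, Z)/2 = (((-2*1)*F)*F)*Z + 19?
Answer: I*sqrt(709167) ≈ 842.12*I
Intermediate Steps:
j(F, Z) = 38 - 4*Z*F**2 (j(F, Z) = 2*((((-2*1)*F)*F)*Z + 19) = 2*(((-2*F)*F)*Z + 19) = 2*((-2*F**2)*Z + 19) = 2*(-2*Z*F**2 + 19) = 2*(19 - 2*Z*F**2) = 38 - 4*Z*F**2)
sqrt(119*5 + j(65, 42)) = sqrt(119*5 + (38 - 4*42*65**2)) = sqrt(595 + (38 - 4*42*4225)) = sqrt(595 + (38 - 709800)) = sqrt(595 - 709762) = sqrt(-709167) = I*sqrt(709167)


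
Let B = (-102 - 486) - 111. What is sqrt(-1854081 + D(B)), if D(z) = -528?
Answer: I*sqrt(1854609) ≈ 1361.8*I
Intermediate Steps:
B = -699 (B = -588 - 111 = -699)
sqrt(-1854081 + D(B)) = sqrt(-1854081 - 528) = sqrt(-1854609) = I*sqrt(1854609)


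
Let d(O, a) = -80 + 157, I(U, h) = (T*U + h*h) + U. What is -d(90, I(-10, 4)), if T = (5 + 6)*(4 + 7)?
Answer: -77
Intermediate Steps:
T = 121 (T = 11*11 = 121)
I(U, h) = h² + 122*U (I(U, h) = (121*U + h*h) + U = (121*U + h²) + U = (h² + 121*U) + U = h² + 122*U)
d(O, a) = 77
-d(90, I(-10, 4)) = -1*77 = -77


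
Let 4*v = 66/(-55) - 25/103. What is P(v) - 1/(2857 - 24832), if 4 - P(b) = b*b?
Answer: 14435416273/3730124400 ≈ 3.8700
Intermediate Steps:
v = -743/2060 (v = (66/(-55) - 25/103)/4 = (66*(-1/55) - 25*1/103)/4 = (-6/5 - 25/103)/4 = (¼)*(-743/515) = -743/2060 ≈ -0.36068)
P(b) = 4 - b² (P(b) = 4 - b*b = 4 - b²)
P(v) - 1/(2857 - 24832) = (4 - (-743/2060)²) - 1/(2857 - 24832) = (4 - 1*552049/4243600) - 1/(-21975) = (4 - 552049/4243600) - 1*(-1/21975) = 16422351/4243600 + 1/21975 = 14435416273/3730124400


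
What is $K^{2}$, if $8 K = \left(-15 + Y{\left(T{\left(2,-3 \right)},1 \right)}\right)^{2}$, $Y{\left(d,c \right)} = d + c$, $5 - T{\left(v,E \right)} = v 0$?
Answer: $\frac{6561}{64} \approx 102.52$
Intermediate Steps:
$T{\left(v,E \right)} = 5$ ($T{\left(v,E \right)} = 5 - v 0 = 5 - 0 = 5 + 0 = 5$)
$Y{\left(d,c \right)} = c + d$
$K = \frac{81}{8}$ ($K = \frac{\left(-15 + \left(1 + 5\right)\right)^{2}}{8} = \frac{\left(-15 + 6\right)^{2}}{8} = \frac{\left(-9\right)^{2}}{8} = \frac{1}{8} \cdot 81 = \frac{81}{8} \approx 10.125$)
$K^{2} = \left(\frac{81}{8}\right)^{2} = \frac{6561}{64}$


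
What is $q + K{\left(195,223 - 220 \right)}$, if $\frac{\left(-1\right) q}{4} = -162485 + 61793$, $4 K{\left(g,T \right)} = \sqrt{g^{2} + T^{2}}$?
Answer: $402768 + \frac{3 \sqrt{4226}}{4} \approx 4.0282 \cdot 10^{5}$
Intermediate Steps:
$K{\left(g,T \right)} = \frac{\sqrt{T^{2} + g^{2}}}{4}$ ($K{\left(g,T \right)} = \frac{\sqrt{g^{2} + T^{2}}}{4} = \frac{\sqrt{T^{2} + g^{2}}}{4}$)
$q = 402768$ ($q = - 4 \left(-162485 + 61793\right) = \left(-4\right) \left(-100692\right) = 402768$)
$q + K{\left(195,223 - 220 \right)} = 402768 + \frac{\sqrt{\left(223 - 220\right)^{2} + 195^{2}}}{4} = 402768 + \frac{\sqrt{3^{2} + 38025}}{4} = 402768 + \frac{\sqrt{9 + 38025}}{4} = 402768 + \frac{\sqrt{38034}}{4} = 402768 + \frac{3 \sqrt{4226}}{4}$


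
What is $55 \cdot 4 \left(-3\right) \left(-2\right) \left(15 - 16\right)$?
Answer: $-1320$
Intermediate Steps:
$55 \cdot 4 \left(-3\right) \left(-2\right) \left(15 - 16\right) = 55 \left(-12\right) \left(-2\right) \left(-1\right) = 55 \cdot 24 \left(-1\right) = 55 \left(-24\right) = -1320$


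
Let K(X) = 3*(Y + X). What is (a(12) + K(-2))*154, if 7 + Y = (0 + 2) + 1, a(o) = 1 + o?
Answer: -770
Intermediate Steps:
Y = -4 (Y = -7 + ((0 + 2) + 1) = -7 + (2 + 1) = -7 + 3 = -4)
K(X) = -12 + 3*X (K(X) = 3*(-4 + X) = -12 + 3*X)
(a(12) + K(-2))*154 = ((1 + 12) + (-12 + 3*(-2)))*154 = (13 + (-12 - 6))*154 = (13 - 18)*154 = -5*154 = -770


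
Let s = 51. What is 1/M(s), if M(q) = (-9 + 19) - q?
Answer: -1/41 ≈ -0.024390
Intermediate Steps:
M(q) = 10 - q
1/M(s) = 1/(10 - 1*51) = 1/(10 - 51) = 1/(-41) = -1/41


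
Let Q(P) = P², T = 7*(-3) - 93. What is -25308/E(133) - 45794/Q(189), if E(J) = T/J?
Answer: 150664636/5103 ≈ 29525.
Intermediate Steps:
T = -114 (T = -21 - 93 = -114)
E(J) = -114/J
-25308/E(133) - 45794/Q(189) = -25308/((-114/133)) - 45794/(189²) = -25308/((-114*1/133)) - 45794/35721 = -25308/(-6/7) - 45794*1/35721 = -25308*(-7/6) - 6542/5103 = 29526 - 6542/5103 = 150664636/5103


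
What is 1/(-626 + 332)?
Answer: -1/294 ≈ -0.0034014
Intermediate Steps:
1/(-626 + 332) = 1/(-294) = -1/294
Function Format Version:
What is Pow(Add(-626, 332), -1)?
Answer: Rational(-1, 294) ≈ -0.0034014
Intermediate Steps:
Pow(Add(-626, 332), -1) = Pow(-294, -1) = Rational(-1, 294)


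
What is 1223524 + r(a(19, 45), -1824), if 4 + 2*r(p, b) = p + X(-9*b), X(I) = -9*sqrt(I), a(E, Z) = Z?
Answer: 2447089/2 - 54*sqrt(114) ≈ 1.2230e+6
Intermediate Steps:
r(p, b) = -2 + p/2 - 27*sqrt(-b)/2 (r(p, b) = -2 + (p - 9*3*sqrt(-b))/2 = -2 + (p - 27*sqrt(-b))/2 = -2 + (p/2 - 27*sqrt(-b)/2) = -2 + p/2 - 27*sqrt(-b)/2)
1223524 + r(a(19, 45), -1824) = 1223524 + (-2 + (1/2)*45 - 27*sqrt(1824)/2) = 1223524 + (-2 + 45/2 - 54*sqrt(114)) = 1223524 + (41/2 - 54*sqrt(114)) = 2447089/2 - 54*sqrt(114)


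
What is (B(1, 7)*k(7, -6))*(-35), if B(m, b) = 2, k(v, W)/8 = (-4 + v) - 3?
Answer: 0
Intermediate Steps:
k(v, W) = -56 + 8*v (k(v, W) = 8*((-4 + v) - 3) = 8*(-7 + v) = -56 + 8*v)
(B(1, 7)*k(7, -6))*(-35) = (2*(-56 + 8*7))*(-35) = (2*(-56 + 56))*(-35) = (2*0)*(-35) = 0*(-35) = 0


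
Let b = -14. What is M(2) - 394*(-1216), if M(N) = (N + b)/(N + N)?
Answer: 479101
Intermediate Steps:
M(N) = (-14 + N)/(2*N) (M(N) = (N - 14)/(N + N) = (-14 + N)/((2*N)) = (-14 + N)*(1/(2*N)) = (-14 + N)/(2*N))
M(2) - 394*(-1216) = (½)*(-14 + 2)/2 - 394*(-1216) = (½)*(½)*(-12) + 479104 = -3 + 479104 = 479101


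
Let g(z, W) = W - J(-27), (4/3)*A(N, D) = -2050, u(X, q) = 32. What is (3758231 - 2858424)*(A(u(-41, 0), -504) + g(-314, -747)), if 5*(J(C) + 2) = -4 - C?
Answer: -20579485897/10 ≈ -2.0579e+9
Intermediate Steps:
A(N, D) = -3075/2 (A(N, D) = (¾)*(-2050) = -3075/2)
J(C) = -14/5 - C/5 (J(C) = -2 + (-4 - C)/5 = -2 + (-⅘ - C/5) = -14/5 - C/5)
g(z, W) = -13/5 + W (g(z, W) = W - (-14/5 - ⅕*(-27)) = W - (-14/5 + 27/5) = W - 1*13/5 = W - 13/5 = -13/5 + W)
(3758231 - 2858424)*(A(u(-41, 0), -504) + g(-314, -747)) = (3758231 - 2858424)*(-3075/2 + (-13/5 - 747)) = 899807*(-3075/2 - 3748/5) = 899807*(-22871/10) = -20579485897/10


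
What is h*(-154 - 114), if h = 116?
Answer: -31088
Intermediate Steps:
h*(-154 - 114) = 116*(-154 - 114) = 116*(-268) = -31088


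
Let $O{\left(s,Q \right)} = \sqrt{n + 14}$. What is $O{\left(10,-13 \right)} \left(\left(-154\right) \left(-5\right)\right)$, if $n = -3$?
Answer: $770 \sqrt{11} \approx 2553.8$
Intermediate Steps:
$O{\left(s,Q \right)} = \sqrt{11}$ ($O{\left(s,Q \right)} = \sqrt{-3 + 14} = \sqrt{11}$)
$O{\left(10,-13 \right)} \left(\left(-154\right) \left(-5\right)\right) = \sqrt{11} \left(\left(-154\right) \left(-5\right)\right) = \sqrt{11} \cdot 770 = 770 \sqrt{11}$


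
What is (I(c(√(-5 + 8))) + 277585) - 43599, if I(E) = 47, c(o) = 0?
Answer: 234033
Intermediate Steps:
(I(c(√(-5 + 8))) + 277585) - 43599 = (47 + 277585) - 43599 = 277632 - 43599 = 234033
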